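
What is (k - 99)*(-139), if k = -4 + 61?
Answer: 5838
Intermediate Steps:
k = 57
(k - 99)*(-139) = (57 - 99)*(-139) = -42*(-139) = 5838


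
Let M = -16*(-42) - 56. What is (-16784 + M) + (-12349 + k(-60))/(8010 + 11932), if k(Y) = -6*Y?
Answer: -322434245/19942 ≈ -16169.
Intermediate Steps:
M = 616 (M = 672 - 56 = 616)
(-16784 + M) + (-12349 + k(-60))/(8010 + 11932) = (-16784 + 616) + (-12349 - 6*(-60))/(8010 + 11932) = -16168 + (-12349 + 360)/19942 = -16168 - 11989*1/19942 = -16168 - 11989/19942 = -322434245/19942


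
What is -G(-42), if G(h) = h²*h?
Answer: 74088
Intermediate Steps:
G(h) = h³
-G(-42) = -1*(-42)³ = -1*(-74088) = 74088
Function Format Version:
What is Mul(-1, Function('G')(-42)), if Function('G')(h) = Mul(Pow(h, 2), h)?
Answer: 74088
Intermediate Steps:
Function('G')(h) = Pow(h, 3)
Mul(-1, Function('G')(-42)) = Mul(-1, Pow(-42, 3)) = Mul(-1, -74088) = 74088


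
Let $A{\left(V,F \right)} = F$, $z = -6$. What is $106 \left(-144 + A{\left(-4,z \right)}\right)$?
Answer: $-15900$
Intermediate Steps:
$106 \left(-144 + A{\left(-4,z \right)}\right) = 106 \left(-144 - 6\right) = 106 \left(-150\right) = -15900$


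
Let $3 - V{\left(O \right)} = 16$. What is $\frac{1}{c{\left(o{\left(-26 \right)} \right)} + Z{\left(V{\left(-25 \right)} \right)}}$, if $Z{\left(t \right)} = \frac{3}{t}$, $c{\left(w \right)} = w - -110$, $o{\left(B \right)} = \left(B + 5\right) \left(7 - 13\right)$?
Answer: $\frac{13}{3065} \approx 0.0042414$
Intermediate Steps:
$V{\left(O \right)} = -13$ ($V{\left(O \right)} = 3 - 16 = -13$)
$o{\left(B \right)} = -30 - 6 B$ ($o{\left(B \right)} = \left(5 + B\right) \left(-6\right) = -30 - 6 B$)
$c{\left(w \right)} = 110 + w$ ($c{\left(w \right)} = w + 110 = 110 + w$)
$\frac{1}{c{\left(o{\left(-26 \right)} \right)} + Z{\left(V{\left(-25 \right)} \right)}} = \frac{1}{\left(110 - -126\right) + \frac{3}{-13}} = \frac{1}{\left(110 + \left(-30 + 156\right)\right) + 3 \left(- \frac{1}{13}\right)} = \frac{1}{\left(110 + 126\right) - \frac{3}{13}} = \frac{1}{236 - \frac{3}{13}} = \frac{1}{\frac{3065}{13}} = \frac{13}{3065}$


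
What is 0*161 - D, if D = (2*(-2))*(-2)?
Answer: -8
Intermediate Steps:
D = 8 (D = -4*(-2) = 8)
0*161 - D = 0*161 - 1*8 = 0 - 8 = -8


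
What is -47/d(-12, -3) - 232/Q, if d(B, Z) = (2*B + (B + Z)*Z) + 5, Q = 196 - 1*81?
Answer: -11437/2990 ≈ -3.8251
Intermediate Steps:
Q = 115 (Q = 196 - 81 = 115)
d(B, Z) = 5 + 2*B + Z*(B + Z) (d(B, Z) = (2*B + Z*(B + Z)) + 5 = 5 + 2*B + Z*(B + Z))
-47/d(-12, -3) - 232/Q = -47/(5 + (-3)**2 + 2*(-12) - 12*(-3)) - 232/115 = -47/(5 + 9 - 24 + 36) - 232*1/115 = -47/26 - 232/115 = -11437/2990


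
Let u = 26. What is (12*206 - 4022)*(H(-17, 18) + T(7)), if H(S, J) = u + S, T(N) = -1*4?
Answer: -7750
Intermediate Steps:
T(N) = -4
H(S, J) = 26 + S
(12*206 - 4022)*(H(-17, 18) + T(7)) = (12*206 - 4022)*((26 - 17) - 4) = (2472 - 4022)*(9 - 4) = -1550*5 = -7750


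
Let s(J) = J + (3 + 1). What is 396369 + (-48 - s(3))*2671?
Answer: 249464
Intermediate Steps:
s(J) = 4 + J (s(J) = J + 4 = 4 + J)
396369 + (-48 - s(3))*2671 = 396369 + (-48 - (4 + 3))*2671 = 396369 + (-48 - 1*7)*2671 = 396369 + (-48 - 7)*2671 = 396369 - 55*2671 = 396369 - 146905 = 249464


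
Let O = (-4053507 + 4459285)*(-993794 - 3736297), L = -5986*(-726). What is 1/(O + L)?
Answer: -1/1919362519962 ≈ -5.2101e-13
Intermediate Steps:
L = 4345836
O = -1919366865798 (O = 405778*(-4730091) = -1919366865798)
1/(O + L) = 1/(-1919366865798 + 4345836) = 1/(-1919362519962) = -1/1919362519962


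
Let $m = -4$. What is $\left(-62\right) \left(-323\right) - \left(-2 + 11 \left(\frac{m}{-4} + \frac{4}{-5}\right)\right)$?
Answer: $\frac{100129}{5} \approx 20026.0$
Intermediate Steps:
$\left(-62\right) \left(-323\right) - \left(-2 + 11 \left(\frac{m}{-4} + \frac{4}{-5}\right)\right) = \left(-62\right) \left(-323\right) + \left(- 11 \left(- \frac{4}{-4} + \frac{4}{-5}\right) + 2\right) = 20026 + \left(- 11 \left(\left(-4\right) \left(- \frac{1}{4}\right) + 4 \left(- \frac{1}{5}\right)\right) + 2\right) = 20026 + \left(- 11 \left(1 - \frac{4}{5}\right) + 2\right) = 20026 + \left(\left(-11\right) \frac{1}{5} + 2\right) = 20026 + \left(- \frac{11}{5} + 2\right) = 20026 - \frac{1}{5} = \frac{100129}{5}$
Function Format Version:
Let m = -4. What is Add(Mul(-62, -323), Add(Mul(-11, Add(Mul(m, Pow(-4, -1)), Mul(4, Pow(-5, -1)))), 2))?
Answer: Rational(100129, 5) ≈ 20026.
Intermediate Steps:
Add(Mul(-62, -323), Add(Mul(-11, Add(Mul(m, Pow(-4, -1)), Mul(4, Pow(-5, -1)))), 2)) = Add(Mul(-62, -323), Add(Mul(-11, Add(Mul(-4, Pow(-4, -1)), Mul(4, Pow(-5, -1)))), 2)) = Add(20026, Add(Mul(-11, Add(Mul(-4, Rational(-1, 4)), Mul(4, Rational(-1, 5)))), 2)) = Add(20026, Add(Mul(-11, Add(1, Rational(-4, 5))), 2)) = Add(20026, Add(Mul(-11, Rational(1, 5)), 2)) = Add(20026, Add(Rational(-11, 5), 2)) = Add(20026, Rational(-1, 5)) = Rational(100129, 5)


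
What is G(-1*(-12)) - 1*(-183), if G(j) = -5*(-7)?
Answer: 218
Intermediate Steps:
G(j) = 35
G(-1*(-12)) - 1*(-183) = 35 - 1*(-183) = 35 + 183 = 218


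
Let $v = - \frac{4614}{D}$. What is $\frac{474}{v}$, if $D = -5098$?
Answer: $\frac{402742}{769} \approx 523.72$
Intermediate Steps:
$v = \frac{2307}{2549}$ ($v = - \frac{4614}{-5098} = \left(-4614\right) \left(- \frac{1}{5098}\right) = \frac{2307}{2549} \approx 0.90506$)
$\frac{474}{v} = \frac{474}{\frac{2307}{2549}} = 474 \cdot \frac{2549}{2307} = \frac{402742}{769}$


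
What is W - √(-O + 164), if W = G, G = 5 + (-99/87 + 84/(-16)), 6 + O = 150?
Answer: -161/116 - 2*√5 ≈ -5.8601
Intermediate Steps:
O = 144 (O = -6 + 150 = 144)
G = -161/116 (G = 5 + (-99*1/87 + 84*(-1/16)) = 5 + (-33/29 - 21/4) = 5 - 741/116 = -161/116 ≈ -1.3879)
W = -161/116 ≈ -1.3879
W - √(-O + 164) = -161/116 - √(-1*144 + 164) = -161/116 - √(-144 + 164) = -161/116 - √20 = -161/116 - 2*√5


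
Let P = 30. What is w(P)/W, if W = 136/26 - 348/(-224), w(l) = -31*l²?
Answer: -20311200/4939 ≈ -4112.4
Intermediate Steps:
W = 4939/728 (W = 136*(1/26) - 348*(-1/224) = 68/13 + 87/56 = 4939/728 ≈ 6.7843)
w(P)/W = (-31*30²)/(4939/728) = -31*900*(728/4939) = -27900*728/4939 = -20311200/4939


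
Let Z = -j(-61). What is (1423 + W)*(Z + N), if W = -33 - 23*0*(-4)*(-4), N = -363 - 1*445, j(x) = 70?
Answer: -1220420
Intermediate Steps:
Z = -70 (Z = -1*70 = -70)
N = -808 (N = -363 - 445 = -808)
W = -33 (W = -33 - 0*(-4) = -33 - 23*0 = -33 + 0 = -33)
(1423 + W)*(Z + N) = (1423 - 33)*(-70 - 808) = 1390*(-878) = -1220420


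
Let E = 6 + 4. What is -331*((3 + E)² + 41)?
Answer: -69510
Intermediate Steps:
E = 10
-331*((3 + E)² + 41) = -331*((3 + 10)² + 41) = -331*(13² + 41) = -331*(169 + 41) = -331*210 = -69510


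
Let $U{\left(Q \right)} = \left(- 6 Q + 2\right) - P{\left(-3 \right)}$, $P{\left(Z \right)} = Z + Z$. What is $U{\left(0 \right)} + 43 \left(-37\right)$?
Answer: $-1583$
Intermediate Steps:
$P{\left(Z \right)} = 2 Z$
$U{\left(Q \right)} = 8 - 6 Q$ ($U{\left(Q \right)} = \left(- 6 Q + 2\right) - 2 \left(-3\right) = \left(2 - 6 Q\right) - -6 = \left(2 - 6 Q\right) + 6 = 8 - 6 Q$)
$U{\left(0 \right)} + 43 \left(-37\right) = \left(8 - 0\right) + 43 \left(-37\right) = \left(8 + 0\right) - 1591 = 8 - 1591 = -1583$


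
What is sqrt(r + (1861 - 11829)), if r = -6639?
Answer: I*sqrt(16607) ≈ 128.87*I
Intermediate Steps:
sqrt(r + (1861 - 11829)) = sqrt(-6639 + (1861 - 11829)) = sqrt(-6639 - 9968) = sqrt(-16607) = I*sqrt(16607)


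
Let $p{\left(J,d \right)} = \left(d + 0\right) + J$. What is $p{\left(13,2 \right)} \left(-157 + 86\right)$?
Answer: $-1065$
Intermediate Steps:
$p{\left(J,d \right)} = J + d$ ($p{\left(J,d \right)} = d + J = J + d$)
$p{\left(13,2 \right)} \left(-157 + 86\right) = \left(13 + 2\right) \left(-157 + 86\right) = 15 \left(-71\right) = -1065$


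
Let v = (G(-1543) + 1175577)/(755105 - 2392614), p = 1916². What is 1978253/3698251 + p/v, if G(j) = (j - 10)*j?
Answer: -1389475737740503746/825601251491 ≈ -1.6830e+6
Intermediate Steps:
p = 3671056
G(j) = j*(-10 + j) (G(j) = (-10 + j)*j = j*(-10 + j))
v = -3571856/1637509 (v = (-1543*(-10 - 1543) + 1175577)/(755105 - 2392614) = (-1543*(-1553) + 1175577)/(-1637509) = (2396279 + 1175577)*(-1/1637509) = 3571856*(-1/1637509) = -3571856/1637509 ≈ -2.1813)
1978253/3698251 + p/v = 1978253/3698251 + 3671056/(-3571856/1637509) = 1978253*(1/3698251) + 3671056*(-1637509/3571856) = 1978253/3698251 - 375711702469/223241 = -1389475737740503746/825601251491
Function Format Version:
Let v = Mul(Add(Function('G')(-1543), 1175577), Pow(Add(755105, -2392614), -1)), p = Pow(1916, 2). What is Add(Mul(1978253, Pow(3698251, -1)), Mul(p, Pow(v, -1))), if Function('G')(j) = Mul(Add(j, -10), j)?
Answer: Rational(-1389475737740503746, 825601251491) ≈ -1.6830e+6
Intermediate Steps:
p = 3671056
Function('G')(j) = Mul(j, Add(-10, j)) (Function('G')(j) = Mul(Add(-10, j), j) = Mul(j, Add(-10, j)))
v = Rational(-3571856, 1637509) (v = Mul(Add(Mul(-1543, Add(-10, -1543)), 1175577), Pow(Add(755105, -2392614), -1)) = Mul(Add(Mul(-1543, -1553), 1175577), Pow(-1637509, -1)) = Mul(Add(2396279, 1175577), Rational(-1, 1637509)) = Mul(3571856, Rational(-1, 1637509)) = Rational(-3571856, 1637509) ≈ -2.1813)
Add(Mul(1978253, Pow(3698251, -1)), Mul(p, Pow(v, -1))) = Add(Mul(1978253, Pow(3698251, -1)), Mul(3671056, Pow(Rational(-3571856, 1637509), -1))) = Add(Mul(1978253, Rational(1, 3698251)), Mul(3671056, Rational(-1637509, 3571856))) = Add(Rational(1978253, 3698251), Rational(-375711702469, 223241)) = Rational(-1389475737740503746, 825601251491)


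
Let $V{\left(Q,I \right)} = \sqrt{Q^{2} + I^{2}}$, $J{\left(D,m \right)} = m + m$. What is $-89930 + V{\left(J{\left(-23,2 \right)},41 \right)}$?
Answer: $-89930 + \sqrt{1697} \approx -89889.0$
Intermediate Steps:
$J{\left(D,m \right)} = 2 m$
$V{\left(Q,I \right)} = \sqrt{I^{2} + Q^{2}}$
$-89930 + V{\left(J{\left(-23,2 \right)},41 \right)} = -89930 + \sqrt{41^{2} + \left(2 \cdot 2\right)^{2}} = -89930 + \sqrt{1681 + 4^{2}} = -89930 + \sqrt{1681 + 16} = -89930 + \sqrt{1697}$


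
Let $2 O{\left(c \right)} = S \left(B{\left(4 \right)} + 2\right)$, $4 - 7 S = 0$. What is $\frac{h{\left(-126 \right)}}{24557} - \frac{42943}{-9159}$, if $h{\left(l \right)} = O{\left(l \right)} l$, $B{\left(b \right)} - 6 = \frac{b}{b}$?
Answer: $\frac{1051583735}{224917563} \approx 4.6754$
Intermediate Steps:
$B{\left(b \right)} = 7$ ($B{\left(b \right)} = 6 + \frac{b}{b} = 6 + 1 = 7$)
$S = \frac{4}{7}$ ($S = \frac{4}{7} - 0 = \frac{4}{7} + 0 = \frac{4}{7} \approx 0.57143$)
$O{\left(c \right)} = \frac{18}{7}$ ($O{\left(c \right)} = \frac{\frac{4}{7} \left(7 + 2\right)}{2} = \frac{\frac{4}{7} \cdot 9}{2} = \frac{1}{2} \cdot \frac{36}{7} = \frac{18}{7}$)
$h{\left(l \right)} = \frac{18 l}{7}$
$\frac{h{\left(-126 \right)}}{24557} - \frac{42943}{-9159} = \frac{\frac{18}{7} \left(-126\right)}{24557} - \frac{42943}{-9159} = \left(-324\right) \frac{1}{24557} - - \frac{42943}{9159} = - \frac{324}{24557} + \frac{42943}{9159} = \frac{1051583735}{224917563}$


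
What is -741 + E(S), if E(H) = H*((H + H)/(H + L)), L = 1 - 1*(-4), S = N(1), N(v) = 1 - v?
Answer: -741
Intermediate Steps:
S = 0 (S = 1 - 1*1 = 1 - 1 = 0)
L = 5 (L = 1 + 4 = 5)
E(H) = 2*H**2/(5 + H) (E(H) = H*((H + H)/(H + 5)) = H*((2*H)/(5 + H)) = H*(2*H/(5 + H)) = 2*H**2/(5 + H))
-741 + E(S) = -741 + 2*0**2/(5 + 0) = -741 + 2*0/5 = -741 + 2*0*(1/5) = -741 + 0 = -741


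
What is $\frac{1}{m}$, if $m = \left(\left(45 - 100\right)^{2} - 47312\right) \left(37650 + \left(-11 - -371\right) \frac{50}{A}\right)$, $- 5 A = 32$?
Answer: $- \frac{2}{3085696725} \approx -6.4815 \cdot 10^{-10}$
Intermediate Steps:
$A = - \frac{32}{5}$ ($A = \left(- \frac{1}{5}\right) 32 = - \frac{32}{5} \approx -6.4$)
$m = - \frac{3085696725}{2}$ ($m = \left(\left(45 - 100\right)^{2} - 47312\right) \left(37650 + \left(-11 - -371\right) \frac{50}{- \frac{32}{5}}\right) = \left(\left(-55\right)^{2} - 47312\right) \left(37650 + \left(-11 + 371\right) 50 \left(- \frac{5}{32}\right)\right) = \left(3025 - 47312\right) \left(37650 + 360 \left(- \frac{125}{16}\right)\right) = - 44287 \left(37650 - \frac{5625}{2}\right) = \left(-44287\right) \frac{69675}{2} = - \frac{3085696725}{2} \approx -1.5428 \cdot 10^{9}$)
$\frac{1}{m} = \frac{1}{- \frac{3085696725}{2}} = - \frac{2}{3085696725}$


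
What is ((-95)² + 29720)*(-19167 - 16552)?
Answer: -1383932655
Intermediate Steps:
((-95)² + 29720)*(-19167 - 16552) = (9025 + 29720)*(-35719) = 38745*(-35719) = -1383932655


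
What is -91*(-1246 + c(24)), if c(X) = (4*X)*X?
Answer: -96278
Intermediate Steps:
c(X) = 4*X**2
-91*(-1246 + c(24)) = -91*(-1246 + 4*24**2) = -91*(-1246 + 4*576) = -91*(-1246 + 2304) = -91*1058 = -96278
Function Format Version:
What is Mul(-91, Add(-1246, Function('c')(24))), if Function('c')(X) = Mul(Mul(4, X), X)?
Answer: -96278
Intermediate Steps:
Function('c')(X) = Mul(4, Pow(X, 2))
Mul(-91, Add(-1246, Function('c')(24))) = Mul(-91, Add(-1246, Mul(4, Pow(24, 2)))) = Mul(-91, Add(-1246, Mul(4, 576))) = Mul(-91, Add(-1246, 2304)) = Mul(-91, 1058) = -96278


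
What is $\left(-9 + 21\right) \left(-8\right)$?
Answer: $-96$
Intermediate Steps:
$\left(-9 + 21\right) \left(-8\right) = 12 \left(-8\right) = -96$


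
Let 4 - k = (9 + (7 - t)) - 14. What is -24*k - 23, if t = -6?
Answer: 73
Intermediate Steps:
k = -4 (k = 4 - ((9 + (7 - 1*(-6))) - 14) = 4 - ((9 + (7 + 6)) - 14) = 4 - ((9 + 13) - 14) = 4 - (22 - 14) = 4 - 1*8 = 4 - 8 = -4)
-24*k - 23 = -24*(-4) - 23 = 96 - 23 = 73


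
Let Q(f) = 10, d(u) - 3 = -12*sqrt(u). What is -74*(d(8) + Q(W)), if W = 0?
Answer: -962 + 1776*sqrt(2) ≈ 1549.6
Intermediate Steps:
d(u) = 3 - 12*sqrt(u)
-74*(d(8) + Q(W)) = -74*((3 - 24*sqrt(2)) + 10) = -74*(13 - 24*sqrt(2)) = -962 + 1776*sqrt(2)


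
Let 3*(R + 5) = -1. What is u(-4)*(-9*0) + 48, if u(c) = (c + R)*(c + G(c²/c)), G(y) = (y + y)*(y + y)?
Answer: 48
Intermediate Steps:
R = -16/3 (R = -5 + (⅓)*(-1) = -5 - ⅓ = -16/3 ≈ -5.3333)
G(y) = 4*y² (G(y) = (2*y)*(2*y) = 4*y²)
u(c) = (-16/3 + c)*(c + 4*c²) (u(c) = (c - 16/3)*(c + 4*(c²/c)²) = (-16/3 + c)*(c + 4*c²))
u(-4)*(-9*0) + 48 = ((⅓)*(-4)*(-16 - 61*(-4) + 12*(-4)²))*(-9*0) + 48 = ((⅓)*(-4)*(-16 + 244 + 12*16))*0 + 48 = ((⅓)*(-4)*(-16 + 244 + 192))*0 + 48 = ((⅓)*(-4)*420)*0 + 48 = -560*0 + 48 = 0 + 48 = 48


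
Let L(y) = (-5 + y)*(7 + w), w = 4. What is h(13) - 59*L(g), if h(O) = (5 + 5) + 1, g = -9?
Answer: 9097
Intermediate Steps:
L(y) = -55 + 11*y (L(y) = (-5 + y)*(7 + 4) = (-5 + y)*11 = -55 + 11*y)
h(O) = 11 (h(O) = 10 + 1 = 11)
h(13) - 59*L(g) = 11 - 59*(-55 + 11*(-9)) = 11 - 59*(-55 - 99) = 11 - 59*(-154) = 11 + 9086 = 9097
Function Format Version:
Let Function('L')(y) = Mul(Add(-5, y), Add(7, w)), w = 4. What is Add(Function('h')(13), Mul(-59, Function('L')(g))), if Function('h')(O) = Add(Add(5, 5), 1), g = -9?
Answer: 9097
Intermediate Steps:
Function('L')(y) = Add(-55, Mul(11, y)) (Function('L')(y) = Mul(Add(-5, y), Add(7, 4)) = Mul(Add(-5, y), 11) = Add(-55, Mul(11, y)))
Function('h')(O) = 11 (Function('h')(O) = Add(10, 1) = 11)
Add(Function('h')(13), Mul(-59, Function('L')(g))) = Add(11, Mul(-59, Add(-55, Mul(11, -9)))) = Add(11, Mul(-59, Add(-55, -99))) = Add(11, Mul(-59, -154)) = Add(11, 9086) = 9097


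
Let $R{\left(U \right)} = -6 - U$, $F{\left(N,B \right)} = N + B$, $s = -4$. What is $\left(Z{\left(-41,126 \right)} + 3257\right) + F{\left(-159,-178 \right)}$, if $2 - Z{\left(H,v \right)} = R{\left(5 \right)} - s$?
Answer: $2929$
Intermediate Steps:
$F{\left(N,B \right)} = B + N$
$Z{\left(H,v \right)} = 9$ ($Z{\left(H,v \right)} = 2 - \left(\left(-6 - 5\right) - -4\right) = 2 - \left(\left(-6 - 5\right) + 4\right) = 2 - \left(-11 + 4\right) = 2 - -7 = 2 + 7 = 9$)
$\left(Z{\left(-41,126 \right)} + 3257\right) + F{\left(-159,-178 \right)} = \left(9 + 3257\right) - 337 = 3266 - 337 = 2929$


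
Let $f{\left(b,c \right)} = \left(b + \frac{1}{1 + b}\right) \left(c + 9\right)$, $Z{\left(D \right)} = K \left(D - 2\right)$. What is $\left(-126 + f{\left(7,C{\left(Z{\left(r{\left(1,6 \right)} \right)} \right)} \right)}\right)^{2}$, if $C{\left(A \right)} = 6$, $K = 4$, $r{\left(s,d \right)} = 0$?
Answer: $\frac{23409}{64} \approx 365.77$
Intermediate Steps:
$Z{\left(D \right)} = -8 + 4 D$ ($Z{\left(D \right)} = 4 \left(D - 2\right) = 4 \left(-2 + D\right) = -8 + 4 D$)
$f{\left(b,c \right)} = \left(9 + c\right) \left(b + \frac{1}{1 + b}\right)$ ($f{\left(b,c \right)} = \left(b + \frac{1}{1 + b}\right) \left(9 + c\right) = \left(9 + c\right) \left(b + \frac{1}{1 + b}\right)$)
$\left(-126 + f{\left(7,C{\left(Z{\left(r{\left(1,6 \right)} \right)} \right)} \right)}\right)^{2} = \left(-126 + \frac{9 + 6 + 9 \cdot 7 + 9 \cdot 7^{2} + 7 \cdot 6 + 6 \cdot 7^{2}}{1 + 7}\right)^{2} = \left(-126 + \frac{9 + 6 + 63 + 9 \cdot 49 + 42 + 6 \cdot 49}{8}\right)^{2} = \left(-126 + \frac{9 + 6 + 63 + 441 + 42 + 294}{8}\right)^{2} = \left(-126 + \frac{1}{8} \cdot 855\right)^{2} = \left(-126 + \frac{855}{8}\right)^{2} = \left(- \frac{153}{8}\right)^{2} = \frac{23409}{64}$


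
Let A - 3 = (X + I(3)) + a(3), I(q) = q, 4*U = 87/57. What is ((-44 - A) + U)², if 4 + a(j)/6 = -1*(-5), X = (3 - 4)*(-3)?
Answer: 19847025/5776 ≈ 3436.1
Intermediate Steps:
U = 29/76 (U = (87/57)/4 = (87*(1/57))/4 = (¼)*(29/19) = 29/76 ≈ 0.38158)
X = 3 (X = -1*(-3) = 3)
a(j) = 6 (a(j) = -24 + 6*(-1*(-5)) = -24 + 6*5 = -24 + 30 = 6)
A = 15 (A = 3 + ((3 + 3) + 6) = 3 + (6 + 6) = 3 + 12 = 15)
((-44 - A) + U)² = ((-44 - 1*15) + 29/76)² = ((-44 - 15) + 29/76)² = (-59 + 29/76)² = (-4455/76)² = 19847025/5776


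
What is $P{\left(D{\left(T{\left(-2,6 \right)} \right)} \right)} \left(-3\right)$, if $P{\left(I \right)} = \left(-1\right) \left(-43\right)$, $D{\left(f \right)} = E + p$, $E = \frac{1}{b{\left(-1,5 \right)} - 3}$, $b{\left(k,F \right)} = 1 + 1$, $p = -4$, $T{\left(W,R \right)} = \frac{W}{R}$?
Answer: $-129$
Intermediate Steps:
$b{\left(k,F \right)} = 2$
$E = -1$ ($E = \frac{1}{2 - 3} = \frac{1}{-1} = -1$)
$D{\left(f \right)} = -5$ ($D{\left(f \right)} = -1 - 4 = -5$)
$P{\left(I \right)} = 43$
$P{\left(D{\left(T{\left(-2,6 \right)} \right)} \right)} \left(-3\right) = 43 \left(-3\right) = -129$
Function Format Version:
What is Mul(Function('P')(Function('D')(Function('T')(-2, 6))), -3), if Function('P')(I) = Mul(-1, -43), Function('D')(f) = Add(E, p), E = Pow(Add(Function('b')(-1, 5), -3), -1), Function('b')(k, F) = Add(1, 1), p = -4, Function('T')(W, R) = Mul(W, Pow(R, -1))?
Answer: -129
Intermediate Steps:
Function('b')(k, F) = 2
E = -1 (E = Pow(Add(2, -3), -1) = Pow(-1, -1) = -1)
Function('D')(f) = -5 (Function('D')(f) = Add(-1, -4) = -5)
Function('P')(I) = 43
Mul(Function('P')(Function('D')(Function('T')(-2, 6))), -3) = Mul(43, -3) = -129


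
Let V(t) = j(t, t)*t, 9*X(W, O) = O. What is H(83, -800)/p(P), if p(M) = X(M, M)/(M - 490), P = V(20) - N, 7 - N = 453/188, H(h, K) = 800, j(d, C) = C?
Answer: -42679200/24779 ≈ -1722.4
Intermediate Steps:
X(W, O) = O/9
N = 863/188 (N = 7 - 453/188 = 863/188 ≈ 4.5904)
V(t) = t² (V(t) = t*t = t²)
P = 74337/188 (P = 20² - 1*863/188 = 400 - 863/188 = 74337/188 ≈ 395.41)
p(M) = M/(9*(-490 + M)) (p(M) = (M/9)/(M - 490) = (M/9)/(-490 + M) = M/(9*(-490 + M)))
H(83, -800)/p(P) = 800/(((⅑)*(74337/188)/(-490 + 74337/188))) = 800/(((⅑)*(74337/188)/(-17783/188))) = 800/(((⅑)*(74337/188)*(-188/17783))) = 800/(-24779/53349) = 800*(-53349/24779) = -42679200/24779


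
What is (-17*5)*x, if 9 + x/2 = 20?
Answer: -1870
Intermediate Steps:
x = 22 (x = -18 + 2*20 = -18 + 40 = 22)
(-17*5)*x = -17*5*22 = -85*22 = -1870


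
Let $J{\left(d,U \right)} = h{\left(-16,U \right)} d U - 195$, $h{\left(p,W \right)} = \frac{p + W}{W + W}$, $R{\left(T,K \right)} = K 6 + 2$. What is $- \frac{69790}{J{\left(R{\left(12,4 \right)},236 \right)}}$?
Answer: $- \frac{13958}{533} \approx -26.188$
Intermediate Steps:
$R{\left(T,K \right)} = 2 + 6 K$ ($R{\left(T,K \right)} = 6 K + 2 = 2 + 6 K$)
$h{\left(p,W \right)} = \frac{W + p}{2 W}$
$J{\left(d,U \right)} = -195 + \frac{d \left(-16 + U\right)}{2}$ ($J{\left(d,U \right)} = \frac{U - 16}{2 U} d U - 195 = \frac{-16 + U}{2 U} d U - 195 = \frac{d \left(-16 + U\right)}{2 U} U - 195 = \frac{d \left(-16 + U\right)}{2} - 195 = -195 + \frac{d \left(-16 + U\right)}{2}$)
$- \frac{69790}{J{\left(R{\left(12,4 \right)},236 \right)}} = - \frac{69790}{-195 + \frac{\left(2 + 6 \cdot 4\right) \left(-16 + 236\right)}{2}} = - \frac{69790}{-195 + \frac{1}{2} \left(2 + 24\right) 220} = - \frac{69790}{-195 + \frac{1}{2} \cdot 26 \cdot 220} = - \frac{69790}{-195 + 2860} = - \frac{69790}{2665} = \left(-69790\right) \frac{1}{2665} = - \frac{13958}{533}$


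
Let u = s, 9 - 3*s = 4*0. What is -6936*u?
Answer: -20808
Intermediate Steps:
s = 3 (s = 3 - 4*0/3 = 3 - 1/3*0 = 3 + 0 = 3)
u = 3
-6936*u = -6936*3 = -20808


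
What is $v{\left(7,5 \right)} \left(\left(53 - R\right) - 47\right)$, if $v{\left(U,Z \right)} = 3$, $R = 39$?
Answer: $-99$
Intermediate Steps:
$v{\left(7,5 \right)} \left(\left(53 - R\right) - 47\right) = 3 \left(\left(53 - 39\right) - 47\right) = 3 \left(14 - 47\right) = 3 \left(-33\right) = -99$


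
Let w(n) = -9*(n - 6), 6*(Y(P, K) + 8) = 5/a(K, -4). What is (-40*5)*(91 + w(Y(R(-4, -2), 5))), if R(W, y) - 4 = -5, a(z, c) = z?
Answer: -43100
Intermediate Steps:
R(W, y) = -1 (R(W, y) = 4 - 5 = -1)
Y(P, K) = -8 + 5/(6*K) (Y(P, K) = -8 + (5/K)/6 = -8 + 5/(6*K))
w(n) = 54 - 9*n (w(n) = -9*(-6 + n) = 54 - 9*n)
(-40*5)*(91 + w(Y(R(-4, -2), 5))) = (-40*5)*(91 + (54 - 9*(-8 + (⅚)/5))) = -200*(91 + (54 - 9*(-8 + (⅚)*(⅕)))) = -200*(91 + (54 - 9*(-8 + ⅙))) = -200*(91 + (54 - 9*(-47/6))) = -200*(91 + (54 + 141/2)) = -200*(91 + 249/2) = -200*431/2 = -43100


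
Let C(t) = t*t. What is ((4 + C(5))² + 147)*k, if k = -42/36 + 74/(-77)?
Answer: -485602/231 ≈ -2102.2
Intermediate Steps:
C(t) = t²
k = -983/462 (k = -42*1/36 + 74*(-1/77) = -7/6 - 74/77 = -983/462 ≈ -2.1277)
((4 + C(5))² + 147)*k = ((4 + 5²)² + 147)*(-983/462) = ((4 + 25)² + 147)*(-983/462) = (29² + 147)*(-983/462) = (841 + 147)*(-983/462) = 988*(-983/462) = -485602/231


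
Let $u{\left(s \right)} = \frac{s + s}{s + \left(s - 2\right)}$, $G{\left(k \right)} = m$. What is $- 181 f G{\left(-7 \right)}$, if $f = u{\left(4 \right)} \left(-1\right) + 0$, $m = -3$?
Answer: $-724$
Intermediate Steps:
$G{\left(k \right)} = -3$
$u{\left(s \right)} = \frac{2 s}{-2 + 2 s}$ ($u{\left(s \right)} = \frac{2 s}{s + \left(-2 + s\right)} = \frac{2 s}{-2 + 2 s}$)
$f = - \frac{4}{3}$ ($f = \frac{4}{-1 + 4} \left(-1\right) + 0 = \frac{4}{3} \left(-1\right) + 0 = - \frac{4}{3} + 0 = - \frac{4}{3} \approx -1.3333$)
$- 181 f G{\left(-7 \right)} = \left(-181\right) \left(- \frac{4}{3}\right) \left(-3\right) = \frac{724}{3} \left(-3\right) = -724$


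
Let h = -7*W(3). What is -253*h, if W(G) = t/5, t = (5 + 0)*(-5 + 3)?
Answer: -3542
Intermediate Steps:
t = -10 (t = 5*(-2) = -10)
W(G) = -2 (W(G) = -10/5 = -10*1/5 = -2)
h = 14 (h = -7*(-2) = 14)
-253*h = -253*14 = -3542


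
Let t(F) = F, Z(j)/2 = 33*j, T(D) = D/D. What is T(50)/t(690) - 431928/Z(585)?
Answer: -367891/32890 ≈ -11.186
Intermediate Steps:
T(D) = 1
Z(j) = 66*j (Z(j) = 2*(33*j) = 66*j)
T(50)/t(690) - 431928/Z(585) = 1/690 - 431928/(66*585) = 1*(1/690) - 431928/38610 = 1/690 - 431928*1/38610 = 1/690 - 23996/2145 = -367891/32890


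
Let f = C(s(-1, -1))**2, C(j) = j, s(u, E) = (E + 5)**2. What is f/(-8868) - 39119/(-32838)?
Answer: 9402799/8089094 ≈ 1.1624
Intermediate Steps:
s(u, E) = (5 + E)**2
f = 256 (f = ((5 - 1)**2)**2 = (4**2)**2 = 16**2 = 256)
f/(-8868) - 39119/(-32838) = 256/(-8868) - 39119/(-32838) = 256*(-1/8868) - 39119*(-1/32838) = -64/2217 + 39119/32838 = 9402799/8089094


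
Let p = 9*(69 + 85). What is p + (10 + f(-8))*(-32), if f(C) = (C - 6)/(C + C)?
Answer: 1038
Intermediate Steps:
p = 1386 (p = 9*154 = 1386)
f(C) = (-6 + C)/(2*C) (f(C) = (-6 + C)/((2*C)) = (-6 + C)*(1/(2*C)) = (-6 + C)/(2*C))
p + (10 + f(-8))*(-32) = 1386 + (10 + (1/2)*(-6 - 8)/(-8))*(-32) = 1386 + (10 + (1/2)*(-1/8)*(-14))*(-32) = 1386 + (10 + 7/8)*(-32) = 1386 + (87/8)*(-32) = 1386 - 348 = 1038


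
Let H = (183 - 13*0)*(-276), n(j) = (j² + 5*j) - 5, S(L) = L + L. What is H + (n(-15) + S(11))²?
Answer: -22619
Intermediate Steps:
S(L) = 2*L
n(j) = -5 + j² + 5*j
H = -50508 (H = (183 + 0)*(-276) = 183*(-276) = -50508)
H + (n(-15) + S(11))² = -50508 + ((-5 + (-15)² + 5*(-15)) + 2*11)² = -50508 + ((-5 + 225 - 75) + 22)² = -50508 + (145 + 22)² = -50508 + 167² = -50508 + 27889 = -22619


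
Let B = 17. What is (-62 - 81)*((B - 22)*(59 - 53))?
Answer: 4290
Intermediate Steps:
(-62 - 81)*((B - 22)*(59 - 53)) = (-62 - 81)*((17 - 22)*(59 - 53)) = -(-715)*6 = -143*(-30) = 4290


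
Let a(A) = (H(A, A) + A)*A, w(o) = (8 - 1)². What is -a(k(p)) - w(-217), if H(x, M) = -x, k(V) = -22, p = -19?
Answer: -49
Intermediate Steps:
w(o) = 49 (w(o) = 7² = 49)
a(A) = 0 (a(A) = (-A + A)*A = 0*A = 0)
-a(k(p)) - w(-217) = -1*0 - 1*49 = 0 - 49 = -49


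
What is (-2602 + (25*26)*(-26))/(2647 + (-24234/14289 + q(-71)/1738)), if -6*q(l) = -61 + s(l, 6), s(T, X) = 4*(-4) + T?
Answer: -11007231081/1493058596 ≈ -7.3723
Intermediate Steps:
s(T, X) = -16 + T
q(l) = 77/6 - l/6 (q(l) = -(-61 + (-16 + l))/6 = -(-77 + l)/6 = 77/6 - l/6)
(-2602 + (25*26)*(-26))/(2647 + (-24234/14289 + q(-71)/1738)) = (-2602 + (25*26)*(-26))/(2647 + (-24234/14289 + (77/6 - ⅙*(-71))/1738)) = (-2602 + 650*(-26))/(2647 + (-24234*1/14289 + (77/6 + 71/6)*(1/1738))) = (-2602 - 16900)/(2647 + (-8078/4763 + (74/3)*(1/1738))) = -19502/(2647 + (-8078/4763 + 37/2607)) = -19502/(2647 - 1898465/1128831) = -19502/2986117192/1128831 = -19502*1128831/2986117192 = -11007231081/1493058596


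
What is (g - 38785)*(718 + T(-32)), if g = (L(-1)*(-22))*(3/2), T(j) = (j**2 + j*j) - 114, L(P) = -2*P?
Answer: -103032852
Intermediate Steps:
T(j) = -114 + 2*j**2 (T(j) = (j**2 + j**2) - 114 = 2*j**2 - 114 = -114 + 2*j**2)
g = -66 (g = (-2*(-1)*(-22))*(3/2) = (2*(-22))*(3*(1/2)) = -44*3/2 = -66)
(g - 38785)*(718 + T(-32)) = (-66 - 38785)*(718 + (-114 + 2*(-32)**2)) = -38851*(718 + (-114 + 2*1024)) = -38851*(718 + (-114 + 2048)) = -38851*(718 + 1934) = -38851*2652 = -103032852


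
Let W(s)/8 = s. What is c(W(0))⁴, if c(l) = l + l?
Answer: 0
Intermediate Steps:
W(s) = 8*s
c(l) = 2*l
c(W(0))⁴ = (2*(8*0))⁴ = (2*0)⁴ = 0⁴ = 0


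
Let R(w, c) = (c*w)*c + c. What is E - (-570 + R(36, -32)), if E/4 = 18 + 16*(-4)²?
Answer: -35166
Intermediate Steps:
R(w, c) = c + w*c² (R(w, c) = w*c² + c = c + w*c²)
E = 1096 (E = 4*(18 + 16*(-4)²) = 4*(18 + 16*16) = 4*(18 + 256) = 4*274 = 1096)
E - (-570 + R(36, -32)) = 1096 - (-570 - 32*(1 - 32*36)) = 1096 - (-570 - 32*(1 - 1152)) = 1096 - (-570 - 32*(-1151)) = 1096 - (-570 + 36832) = 1096 - 1*36262 = 1096 - 36262 = -35166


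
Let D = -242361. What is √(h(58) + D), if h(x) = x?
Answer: I*√242303 ≈ 492.24*I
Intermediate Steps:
√(h(58) + D) = √(58 - 242361) = √(-242303) = I*√242303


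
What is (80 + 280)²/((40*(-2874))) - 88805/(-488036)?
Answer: -221001845/233769244 ≈ -0.94538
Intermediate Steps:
(80 + 280)²/((40*(-2874))) - 88805/(-488036) = 360²/(-114960) - 88805*(-1/488036) = 129600*(-1/114960) + 88805/488036 = -540/479 + 88805/488036 = -221001845/233769244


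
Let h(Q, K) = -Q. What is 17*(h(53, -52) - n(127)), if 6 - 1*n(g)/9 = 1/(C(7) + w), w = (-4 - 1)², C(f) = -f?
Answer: -3621/2 ≈ -1810.5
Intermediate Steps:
w = 25 (w = (-5)² = 25)
n(g) = 107/2 (n(g) = 54 - 9/(-1*7 + 25) = 54 - 9/(-7 + 25) = 54 - 9/18 = 54 - 9*1/18 = 54 - ½ = 107/2)
17*(h(53, -52) - n(127)) = 17*(-1*53 - 1*107/2) = 17*(-53 - 107/2) = 17*(-213/2) = -3621/2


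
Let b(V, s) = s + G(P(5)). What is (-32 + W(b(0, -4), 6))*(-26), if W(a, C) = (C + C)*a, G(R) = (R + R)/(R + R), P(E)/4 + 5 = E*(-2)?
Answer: 1768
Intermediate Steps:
P(E) = -20 - 8*E (P(E) = -20 + 4*(E*(-2)) = -20 + 4*(-2*E) = -20 - 8*E)
G(R) = 1 (G(R) = (2*R)/((2*R)) = (2*R)*(1/(2*R)) = 1)
b(V, s) = 1 + s (b(V, s) = s + 1 = 1 + s)
W(a, C) = 2*C*a (W(a, C) = (2*C)*a = 2*C*a)
(-32 + W(b(0, -4), 6))*(-26) = (-32 + 2*6*(1 - 4))*(-26) = (-32 + 2*6*(-3))*(-26) = (-32 - 36)*(-26) = -68*(-26) = 1768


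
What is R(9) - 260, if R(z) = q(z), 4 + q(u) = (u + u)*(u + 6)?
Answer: 6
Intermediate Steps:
q(u) = -4 + 2*u*(6 + u) (q(u) = -4 + (u + u)*(u + 6) = -4 + (2*u)*(6 + u) = -4 + 2*u*(6 + u))
R(z) = -4 + 2*z² + 12*z
R(9) - 260 = (-4 + 2*9² + 12*9) - 260 = (-4 + 2*81 + 108) - 260 = (-4 + 162 + 108) - 260 = 266 - 260 = 6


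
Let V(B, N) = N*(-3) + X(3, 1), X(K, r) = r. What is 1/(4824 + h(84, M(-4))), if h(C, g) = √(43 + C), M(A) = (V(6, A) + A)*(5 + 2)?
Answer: 4824/23270849 - √127/23270849 ≈ 0.00020681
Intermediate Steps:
V(B, N) = 1 - 3*N (V(B, N) = N*(-3) + 1 = -3*N + 1 = 1 - 3*N)
M(A) = 7 - 14*A (M(A) = ((1 - 3*A) + A)*(5 + 2) = (1 - 2*A)*7 = 7 - 14*A)
1/(4824 + h(84, M(-4))) = 1/(4824 + √(43 + 84)) = 1/(4824 + √127)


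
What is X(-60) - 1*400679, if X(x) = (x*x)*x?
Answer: -616679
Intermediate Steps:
X(x) = x³ (X(x) = x²*x = x³)
X(-60) - 1*400679 = (-60)³ - 1*400679 = -216000 - 400679 = -616679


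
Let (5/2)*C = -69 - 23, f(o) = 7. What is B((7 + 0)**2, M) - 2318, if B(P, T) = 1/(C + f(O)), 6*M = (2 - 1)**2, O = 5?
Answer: -345387/149 ≈ -2318.0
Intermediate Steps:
C = -184/5 (C = 2*(-69 - 23)/5 = (2/5)*(-92) = -184/5 ≈ -36.800)
M = 1/6 (M = (2 - 1)**2/6 = (1/6)*1**2 = (1/6)*1 = 1/6 ≈ 0.16667)
B(P, T) = -5/149 (B(P, T) = 1/(-184/5 + 7) = 1/(-149/5) = -5/149)
B((7 + 0)**2, M) - 2318 = -5/149 - 2318 = -345387/149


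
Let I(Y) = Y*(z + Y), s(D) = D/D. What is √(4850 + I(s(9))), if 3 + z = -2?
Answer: √4846 ≈ 69.613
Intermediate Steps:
z = -5 (z = -3 - 2 = -5)
s(D) = 1
I(Y) = Y*(-5 + Y)
√(4850 + I(s(9))) = √(4850 + 1*(-5 + 1)) = √(4850 + 1*(-4)) = √(4850 - 4) = √4846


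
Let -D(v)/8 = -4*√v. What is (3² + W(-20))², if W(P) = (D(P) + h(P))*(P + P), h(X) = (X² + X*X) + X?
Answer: 940110481 + 159697920*I*√5 ≈ 9.4011e+8 + 3.571e+8*I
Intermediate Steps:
h(X) = X + 2*X² (h(X) = (X² + X²) + X = 2*X² + X = X + 2*X²)
D(v) = 32*√v (D(v) = -(-32)*√v = 32*√v)
W(P) = 2*P*(32*√P + P*(1 + 2*P)) (W(P) = (32*√P + P*(1 + 2*P))*(P + P) = (32*√P + P*(1 + 2*P))*(2*P) = 2*P*(32*√P + P*(1 + 2*P)))
(3² + W(-20))² = (3² + 2*(-20)*(32*√(-20) - 20*(1 + 2*(-20))))² = (9 + 2*(-20)*(32*(2*I*√5) - 20*(1 - 40)))² = (9 + 2*(-20)*(64*I*√5 - 20*(-39)))² = (9 + 2*(-20)*(64*I*√5 + 780))² = (9 + 2*(-20)*(780 + 64*I*√5))² = (9 + (-31200 - 2560*I*√5))² = (-31191 - 2560*I*√5)²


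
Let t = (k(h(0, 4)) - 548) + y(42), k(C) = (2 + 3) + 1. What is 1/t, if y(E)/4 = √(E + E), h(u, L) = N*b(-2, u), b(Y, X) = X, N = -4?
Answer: -271/146210 - 2*√21/73105 ≈ -0.0019789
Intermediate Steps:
h(u, L) = -4*u
k(C) = 6 (k(C) = 5 + 1 = 6)
y(E) = 4*√2*√E (y(E) = 4*√(E + E) = 4*√(2*E) = 4*(√2*√E) = 4*√2*√E)
t = -542 + 8*√21 (t = (6 - 548) + 4*√2*√42 = -542 + 8*√21 ≈ -505.34)
1/t = 1/(-542 + 8*√21)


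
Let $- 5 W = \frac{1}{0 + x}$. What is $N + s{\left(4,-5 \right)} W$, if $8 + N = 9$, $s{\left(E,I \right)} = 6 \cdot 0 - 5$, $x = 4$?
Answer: $\frac{5}{4} \approx 1.25$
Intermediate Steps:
$s{\left(E,I \right)} = -5$ ($s{\left(E,I \right)} = 0 - 5 = -5$)
$W = - \frac{1}{20}$ ($W = - \frac{1}{5 \left(0 + 4\right)} = - \frac{1}{5 \cdot 4} = \left(- \frac{1}{5}\right) \frac{1}{4} = - \frac{1}{20} \approx -0.05$)
$N = 1$ ($N = -8 + 9 = 1$)
$N + s{\left(4,-5 \right)} W = 1 - - \frac{1}{4} = 1 + \frac{1}{4} = \frac{5}{4}$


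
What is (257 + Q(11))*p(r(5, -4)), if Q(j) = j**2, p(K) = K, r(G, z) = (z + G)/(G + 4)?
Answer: 42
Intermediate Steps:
r(G, z) = (G + z)/(4 + G)
(257 + Q(11))*p(r(5, -4)) = (257 + 11**2)*((5 - 4)/(4 + 5)) = (257 + 121)*(1/9) = 378*((1/9)*1) = 378*(1/9) = 42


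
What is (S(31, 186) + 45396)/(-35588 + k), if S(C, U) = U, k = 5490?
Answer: -22791/15049 ≈ -1.5145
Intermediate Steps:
(S(31, 186) + 45396)/(-35588 + k) = (186 + 45396)/(-35588 + 5490) = 45582/(-30098) = 45582*(-1/30098) = -22791/15049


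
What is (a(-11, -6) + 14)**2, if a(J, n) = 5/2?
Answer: 1089/4 ≈ 272.25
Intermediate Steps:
a(J, n) = 5/2 (a(J, n) = 5*(1/2) = 5/2)
(a(-11, -6) + 14)**2 = (5/2 + 14)**2 = (33/2)**2 = 1089/4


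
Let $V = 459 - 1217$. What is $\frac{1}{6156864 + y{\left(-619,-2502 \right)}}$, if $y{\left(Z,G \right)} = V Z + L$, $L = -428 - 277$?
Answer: $\frac{1}{6625361} \approx 1.5094 \cdot 10^{-7}$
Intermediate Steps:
$L = -705$ ($L = -428 - 277 = -705$)
$V = -758$
$y{\left(Z,G \right)} = -705 - 758 Z$ ($y{\left(Z,G \right)} = - 758 Z - 705 = -705 - 758 Z$)
$\frac{1}{6156864 + y{\left(-619,-2502 \right)}} = \frac{1}{6156864 - -468497} = \frac{1}{6156864 + \left(-705 + 469202\right)} = \frac{1}{6156864 + 468497} = \frac{1}{6625361}$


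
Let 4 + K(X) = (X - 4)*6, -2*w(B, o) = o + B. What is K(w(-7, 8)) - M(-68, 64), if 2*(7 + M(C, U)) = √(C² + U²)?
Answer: -24 - 2*√545 ≈ -70.690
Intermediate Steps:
M(C, U) = -7 + √(C² + U²)/2
w(B, o) = -B/2 - o/2 (w(B, o) = -(o + B)/2 = -(B + o)/2 = -B/2 - o/2)
K(X) = -28 + 6*X (K(X) = -4 + (X - 4)*6 = -4 + (-4 + X)*6 = -4 + (-24 + 6*X) = -28 + 6*X)
K(w(-7, 8)) - M(-68, 64) = (-28 + 6*(-½*(-7) - ½*8)) - (-7 + √((-68)² + 64²)/2) = (-28 + 6*(7/2 - 4)) - (-7 + √(4624 + 4096)/2) = (-28 + 6*(-½)) - (-7 + √8720/2) = (-28 - 3) - (-7 + (4*√545)/2) = -31 - (-7 + 2*√545) = -31 + (7 - 2*√545) = -24 - 2*√545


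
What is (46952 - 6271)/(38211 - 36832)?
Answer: 40681/1379 ≈ 29.500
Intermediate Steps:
(46952 - 6271)/(38211 - 36832) = 40681/1379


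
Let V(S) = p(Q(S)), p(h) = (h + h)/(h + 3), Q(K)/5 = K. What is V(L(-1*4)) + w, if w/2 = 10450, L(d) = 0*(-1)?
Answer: 20900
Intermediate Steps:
Q(K) = 5*K
p(h) = 2*h/(3 + h) (p(h) = (2*h)/(3 + h) = 2*h/(3 + h))
L(d) = 0
w = 20900 (w = 2*10450 = 20900)
V(S) = 10*S/(3 + 5*S) (V(S) = 2*(5*S)/(3 + 5*S) = 10*S/(3 + 5*S))
V(L(-1*4)) + w = 10*0/(3 + 5*0) + 20900 = 10*0/(3 + 0) + 20900 = 10*0/3 + 20900 = 10*0*(⅓) + 20900 = 0 + 20900 = 20900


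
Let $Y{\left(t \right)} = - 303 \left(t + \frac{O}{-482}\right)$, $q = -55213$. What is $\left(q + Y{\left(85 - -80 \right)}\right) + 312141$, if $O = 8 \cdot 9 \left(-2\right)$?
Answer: $\frac{49849037}{241} \approx 2.0684 \cdot 10^{5}$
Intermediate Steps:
$O = -144$ ($O = 72 \left(-2\right) = -144$)
$Y{\left(t \right)} = - \frac{21816}{241} - 303 t$ ($Y{\left(t \right)} = - 303 \left(t - \frac{144}{-482}\right) = - 303 \left(t - - \frac{72}{241}\right) = - 303 \left(t + \frac{72}{241}\right) = - 303 \left(\frac{72}{241} + t\right) = - \frac{21816}{241} - 303 t$)
$\left(q + Y{\left(85 - -80 \right)}\right) + 312141 = \left(-55213 - \left(\frac{21816}{241} + 303 \left(85 - -80\right)\right)\right) + 312141 = \left(-55213 - \left(\frac{21816}{241} + 303 \left(85 + 80\right)\right)\right) + 312141 = \left(-55213 - \frac{12070611}{241}\right) + 312141 = - \frac{25376944}{241} + 312141 = \frac{49849037}{241}$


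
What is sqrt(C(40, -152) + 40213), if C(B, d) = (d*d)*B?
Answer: sqrt(964373) ≈ 982.03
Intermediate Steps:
C(B, d) = B*d**2 (C(B, d) = d**2*B = B*d**2)
sqrt(C(40, -152) + 40213) = sqrt(40*(-152)**2 + 40213) = sqrt(40*23104 + 40213) = sqrt(924160 + 40213) = sqrt(964373)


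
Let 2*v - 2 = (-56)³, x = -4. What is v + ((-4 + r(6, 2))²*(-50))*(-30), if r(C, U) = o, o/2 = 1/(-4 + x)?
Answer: -242853/4 ≈ -60713.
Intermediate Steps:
o = -¼ (o = 2/(-4 - 4) = 2/(-8) = 2*(-⅛) = -¼ ≈ -0.25000)
r(C, U) = -¼
v = -87807 (v = 1 + (½)*(-56)³ = 1 + (½)*(-175616) = 1 - 87808 = -87807)
v + ((-4 + r(6, 2))²*(-50))*(-30) = -87807 + ((-4 - ¼)²*(-50))*(-30) = -87807 + ((-17/4)²*(-50))*(-30) = -87807 + ((289/16)*(-50))*(-30) = -87807 - 7225/8*(-30) = -87807 + 108375/4 = -242853/4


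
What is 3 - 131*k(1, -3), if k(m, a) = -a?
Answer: -390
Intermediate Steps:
3 - 131*k(1, -3) = 3 - (-131)*(-3) = 3 - 131*3 = 3 - 393 = -390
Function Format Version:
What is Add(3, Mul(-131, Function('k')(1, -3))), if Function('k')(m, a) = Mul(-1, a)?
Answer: -390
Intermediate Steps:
Add(3, Mul(-131, Function('k')(1, -3))) = Add(3, Mul(-131, Mul(-1, -3))) = Add(3, Mul(-131, 3)) = Add(3, -393) = -390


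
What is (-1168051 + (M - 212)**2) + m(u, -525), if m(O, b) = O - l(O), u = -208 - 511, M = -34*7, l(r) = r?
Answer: -965551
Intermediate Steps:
M = -238
u = -719
m(O, b) = 0 (m(O, b) = O - O = 0)
(-1168051 + (M - 212)**2) + m(u, -525) = (-1168051 + (-238 - 212)**2) + 0 = (-1168051 + (-450)**2) + 0 = (-1168051 + 202500) + 0 = -965551 + 0 = -965551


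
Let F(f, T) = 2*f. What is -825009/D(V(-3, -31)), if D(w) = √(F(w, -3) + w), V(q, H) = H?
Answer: 275003*I*√93/31 ≈ 85550.0*I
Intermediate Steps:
D(w) = √3*√w (D(w) = √(2*w + w) = √(3*w) = √3*√w)
-825009/D(V(-3, -31)) = -825009*(-I*√93/93) = -(-275003)*I*√93/31 = 275003*I*√93/31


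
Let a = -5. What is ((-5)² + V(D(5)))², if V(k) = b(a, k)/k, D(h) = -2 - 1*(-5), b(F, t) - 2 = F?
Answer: 576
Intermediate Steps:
b(F, t) = 2 + F
D(h) = 3 (D(h) = -2 + 5 = 3)
V(k) = -3/k (V(k) = (2 - 5)/k = -3/k)
((-5)² + V(D(5)))² = ((-5)² - 3/3)² = (25 - 3*⅓)² = (25 - 1)² = 24² = 576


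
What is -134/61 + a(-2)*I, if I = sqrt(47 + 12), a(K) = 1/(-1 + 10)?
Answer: -134/61 + sqrt(59)/9 ≈ -1.3433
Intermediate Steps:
a(K) = 1/9
I = sqrt(59) ≈ 7.6811
-134/61 + a(-2)*I = -134/61 + sqrt(59)/9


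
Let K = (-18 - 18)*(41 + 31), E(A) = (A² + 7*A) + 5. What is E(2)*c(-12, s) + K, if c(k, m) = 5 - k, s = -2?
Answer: -2201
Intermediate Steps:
E(A) = 5 + A² + 7*A
K = -2592 (K = -36*72 = -2592)
E(2)*c(-12, s) + K = (5 + 2² + 7*2)*(5 - 1*(-12)) - 2592 = (5 + 4 + 14)*(5 + 12) - 2592 = 23*17 - 2592 = 391 - 2592 = -2201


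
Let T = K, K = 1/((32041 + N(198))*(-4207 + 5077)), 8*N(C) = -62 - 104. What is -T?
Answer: -2/55715235 ≈ -3.5897e-8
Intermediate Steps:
N(C) = -83/4 (N(C) = (-62 - 104)/8 = (⅛)*(-166) = -83/4)
K = 2/55715235 (K = 1/((32041 - 83/4)*(-4207 + 5077)) = 1/((128081/4)*870) = 1/(55715235/2) = 2/55715235 ≈ 3.5897e-8)
T = 2/55715235 ≈ 3.5897e-8
-T = -1*2/55715235 = -2/55715235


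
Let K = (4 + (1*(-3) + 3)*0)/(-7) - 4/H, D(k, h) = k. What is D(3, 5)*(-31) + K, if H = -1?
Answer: -627/7 ≈ -89.571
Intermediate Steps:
K = 24/7 (K = (4 + (1*(-3) + 3)*0)/(-7) - 4/(-1) = (4 + (-3 + 3)*0)*(-⅐) - 4*(-1) = (4 + 0*0)*(-⅐) + 4 = (4 + 0)*(-⅐) + 4 = 4*(-⅐) + 4 = -4/7 + 4 = 24/7 ≈ 3.4286)
D(3, 5)*(-31) + K = 3*(-31) + 24/7 = -93 + 24/7 = -627/7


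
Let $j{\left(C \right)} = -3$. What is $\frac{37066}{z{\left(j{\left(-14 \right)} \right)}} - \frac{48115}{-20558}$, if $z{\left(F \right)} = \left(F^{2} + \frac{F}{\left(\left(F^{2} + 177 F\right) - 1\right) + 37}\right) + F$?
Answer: $\frac{123491274031}{20002934} \approx 6173.7$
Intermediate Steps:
$z{\left(F \right)} = F + F^{2} + \frac{F}{36 + F^{2} + 177 F}$ ($z{\left(F \right)} = \left(F^{2} + \frac{F}{\left(-1 + F^{2} + 177 F\right) + 37}\right) + F = \left(F^{2} + \frac{F}{36 + F^{2} + 177 F}\right) + F = F + F^{2} + \frac{F}{36 + F^{2} + 177 F}$)
$\frac{37066}{z{\left(j{\left(-14 \right)} \right)}} - \frac{48115}{-20558} = \frac{37066}{\left(-3\right) \frac{1}{36 + \left(-3\right)^{2} + 177 \left(-3\right)} \left(37 + \left(-3\right)^{3} + 178 \left(-3\right)^{2} + 213 \left(-3\right)\right)} - \frac{48115}{-20558} = \frac{37066}{\left(-3\right) \frac{1}{36 + 9 - 531} \left(37 - 27 + 178 \cdot 9 - 639\right)} - - \frac{48115}{20558} = \frac{37066}{\left(-3\right) \frac{1}{-486} \left(37 - 27 + 1602 - 639\right)} + \frac{48115}{20558} = \frac{37066}{\left(-3\right) \left(- \frac{1}{486}\right) 973} + \frac{48115}{20558} = \frac{37066}{\frac{973}{162}} + \frac{48115}{20558} = 37066 \cdot \frac{162}{973} + \frac{48115}{20558} = \frac{6004692}{973} + \frac{48115}{20558} = \frac{123491274031}{20002934}$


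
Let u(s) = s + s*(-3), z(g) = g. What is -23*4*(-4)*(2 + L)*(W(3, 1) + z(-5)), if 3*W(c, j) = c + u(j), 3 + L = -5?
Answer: 10304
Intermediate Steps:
u(s) = -2*s (u(s) = s - 3*s = -2*s)
L = -8 (L = -3 - 5 = -8)
W(c, j) = -2*j/3 + c/3 (W(c, j) = (c - 2*j)/3 = -2*j/3 + c/3)
-23*4*(-4)*(2 + L)*(W(3, 1) + z(-5)) = -23*4*(-4)*(2 - 8)*((-⅔*1 + (⅓)*3) - 5) = -(-368)*(-6*((-⅔ + 1) - 5)) = -(-368)*(-6*(⅓ - 5)) = -(-368)*(-6*(-14/3)) = -(-368)*28 = -23*(-448) = 10304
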